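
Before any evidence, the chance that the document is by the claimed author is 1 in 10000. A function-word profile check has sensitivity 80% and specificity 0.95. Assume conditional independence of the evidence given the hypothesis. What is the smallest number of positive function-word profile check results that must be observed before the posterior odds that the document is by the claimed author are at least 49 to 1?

5

Prior odds = 0.0001/0.9999 = 1/9999.
False-positive rate = 1 − 0.95 = 0.05; likelihood ratio of a positive = 0.8/0.05 = 16.
Target odds = 49.
Need (1/9999) × 16ⁿ ≥ 49, i.e. 16ⁿ ≥ 489951.
16⁴ = 65536 falls short of 489951 but 16⁵ = 1048576 reaches it, so n = 5.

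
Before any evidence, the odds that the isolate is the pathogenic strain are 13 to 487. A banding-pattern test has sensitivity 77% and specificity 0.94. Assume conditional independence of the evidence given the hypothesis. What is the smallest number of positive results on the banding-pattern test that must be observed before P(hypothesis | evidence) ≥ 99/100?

4

Prior odds = 13/487.
False-positive rate = 1 − 0.94 = 0.06; likelihood ratio of a positive = 0.77/0.06 = 77/6.
Target odds: 0.99 ÷ 0.01 = 99.
Require (77/6)ⁿ ≥ 99 ÷ (13/487) = 48213/13.
(77/6)³ = 456533/216 falls short of 48213/13 but (77/6)⁴ = 35153041/1296 reaches it, so n = 4.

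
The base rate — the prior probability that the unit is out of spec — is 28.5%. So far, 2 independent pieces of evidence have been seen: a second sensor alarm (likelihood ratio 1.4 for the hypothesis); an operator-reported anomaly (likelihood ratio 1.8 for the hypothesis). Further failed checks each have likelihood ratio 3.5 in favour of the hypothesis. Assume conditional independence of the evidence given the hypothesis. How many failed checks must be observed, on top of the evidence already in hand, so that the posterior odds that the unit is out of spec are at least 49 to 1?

4

Prior odds = 0.285/0.715 = 57/143.
Combined Bayes factor of the evidence already in hand = 1.4 × 1.8 = 2.52.
Odds after that evidence = (57/143) × 2.52 = 3591/3575.
Target odds = 49.
Need 3.5ⁿ ≥ 49 ÷ (3591/3575) = 25025/513.
3.5³ = 42.875 falls short of 25025/513 but 3.5⁴ = 150.0625 reaches it, so n = 4.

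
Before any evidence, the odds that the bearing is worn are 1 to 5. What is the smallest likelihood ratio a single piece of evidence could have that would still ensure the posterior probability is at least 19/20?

Prior odds = 0.2.
Target odds = 0.95/0.05 = 19.
Required Bayes factor = 19 ÷ 0.2 = 95.

95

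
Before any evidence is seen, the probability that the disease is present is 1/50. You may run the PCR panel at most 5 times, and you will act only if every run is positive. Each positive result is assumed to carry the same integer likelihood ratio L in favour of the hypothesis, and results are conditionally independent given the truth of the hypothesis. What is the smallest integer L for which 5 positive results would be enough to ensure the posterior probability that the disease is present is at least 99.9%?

Prior odds = 0.02/0.98 = 1/49.
Target odds = 0.999/0.001 = 999.
Need L⁵ ≥ 999 ÷ (1/49) = 48951.
8⁵ = 32768 < 48951 ≤ 59049 = 9⁵, so L = 9.

9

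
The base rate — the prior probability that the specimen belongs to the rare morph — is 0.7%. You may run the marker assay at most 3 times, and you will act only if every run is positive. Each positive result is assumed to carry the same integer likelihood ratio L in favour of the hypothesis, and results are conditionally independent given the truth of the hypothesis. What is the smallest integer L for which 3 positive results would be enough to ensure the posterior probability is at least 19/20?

14

Prior odds = 0.007/0.993 = 7/993.
Target odds = 0.95/0.05 = 19.
Need L³ ≥ 19 ÷ (7/993) = 18867/7.
13³ = 2197 < 18867/7 ≤ 2744 = 14³, so L = 14.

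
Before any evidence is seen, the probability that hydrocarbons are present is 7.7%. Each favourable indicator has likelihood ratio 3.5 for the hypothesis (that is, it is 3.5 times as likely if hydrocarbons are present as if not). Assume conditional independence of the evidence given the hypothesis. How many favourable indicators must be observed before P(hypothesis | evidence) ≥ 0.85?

4

Prior odds: 0.077 ÷ 0.923 = 77/923.
Likelihood ratio per favourable indicator = 3.5.
Target odds: 0.85 ÷ 0.15 = 17/3.
Need (77/923) × 3.5ⁿ ≥ 17/3, i.e. 3.5ⁿ ≥ 15691/231.
3.5³ = 42.875 falls short of 15691/231 but 3.5⁴ = 150.0625 reaches it, so n = 4.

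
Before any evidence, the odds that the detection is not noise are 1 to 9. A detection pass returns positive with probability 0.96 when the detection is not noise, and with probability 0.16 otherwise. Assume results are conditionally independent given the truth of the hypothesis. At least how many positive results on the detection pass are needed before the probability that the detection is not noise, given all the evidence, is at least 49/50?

Prior odds = 1/9.
Likelihood ratio of a positive result = 0.96/0.16 = 6.
Target posterior odds = 0.98/0.02 = 49.
Require 6ⁿ ≥ 49 ÷ (1/9) = 441.
6³ = 216 falls short of 441 but 6⁴ = 1296 reaches it, so n = 4.

4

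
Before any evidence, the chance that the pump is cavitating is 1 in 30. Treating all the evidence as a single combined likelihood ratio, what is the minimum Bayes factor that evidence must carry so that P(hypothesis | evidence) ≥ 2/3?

Prior odds = (1/30)/(29/30) = 1/29.
Target odds = (2/3)/(1/3) = 2.
Required Bayes factor = 2 ÷ (1/29) = 58.

58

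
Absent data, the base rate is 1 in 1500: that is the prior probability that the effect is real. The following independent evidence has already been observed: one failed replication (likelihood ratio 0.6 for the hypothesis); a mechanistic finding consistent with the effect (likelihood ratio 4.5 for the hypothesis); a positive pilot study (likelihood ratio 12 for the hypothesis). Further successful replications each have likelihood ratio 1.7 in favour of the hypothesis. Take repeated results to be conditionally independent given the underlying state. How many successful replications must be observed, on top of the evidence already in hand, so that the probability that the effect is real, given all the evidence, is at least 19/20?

Prior odds = (1/1500)/(1499/1500) = 1/1499.
Combined Bayes factor of the evidence already in hand = 0.6 × 4.5 × 12 = 32.4.
Odds after that evidence = (1/1499) × 32.4 = 162/7495.
Target odds = 0.95/0.05 = 19.
Need 1.7ⁿ ≥ 19 ÷ (162/7495) = 142405/162.
1.7¹² ≈582.622 falls short of 142405/162 but 1.7¹³ ≈990.458 reaches it, so n = 13.

13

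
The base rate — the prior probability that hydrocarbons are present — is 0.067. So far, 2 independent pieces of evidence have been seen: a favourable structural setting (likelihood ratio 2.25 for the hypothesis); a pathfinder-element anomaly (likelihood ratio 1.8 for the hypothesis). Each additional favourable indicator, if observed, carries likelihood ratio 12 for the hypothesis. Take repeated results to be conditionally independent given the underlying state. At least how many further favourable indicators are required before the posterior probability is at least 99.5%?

Prior odds = 0.067/0.933 = 67/933.
Combined Bayes factor of the evidence already in hand = 2.25 × 1.8 = 4.05.
Odds after that evidence = (67/933) × 4.05 = 1809/6220.
Target odds = 0.995/0.005 = 199.
Need 12ⁿ ≥ 199 ÷ (1809/6220) = 1237780/1809.
12² = 144 falls short of 1237780/1809 but 12³ = 1728 reaches it, so n = 3.

3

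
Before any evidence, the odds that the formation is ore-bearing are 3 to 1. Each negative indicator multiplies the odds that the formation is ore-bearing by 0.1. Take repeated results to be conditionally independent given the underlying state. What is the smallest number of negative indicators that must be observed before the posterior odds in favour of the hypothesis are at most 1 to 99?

Prior odds = 3.
Likelihood ratio per negative indicator = 0.1.
Target odds = 1/99.
Require 0.1ⁿ ≤ 1/99 ÷ 3 = 1/297.
0.1² = 0.01 is still above 1/297 but 0.1³ = 0.001 is at or below it, so n = 3.

3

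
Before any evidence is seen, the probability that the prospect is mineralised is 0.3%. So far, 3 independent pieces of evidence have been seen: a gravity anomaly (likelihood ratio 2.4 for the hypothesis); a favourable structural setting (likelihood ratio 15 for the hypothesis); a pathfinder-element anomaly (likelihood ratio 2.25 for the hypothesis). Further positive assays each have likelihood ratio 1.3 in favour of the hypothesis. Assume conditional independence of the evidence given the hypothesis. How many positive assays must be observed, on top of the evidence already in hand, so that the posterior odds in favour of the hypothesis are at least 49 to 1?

21

Prior odds = 0.003/0.997 = 3/997.
Combined Bayes factor of the evidence already in hand = 2.4 × 15 × 2.25 = 81.
Odds after that evidence = (3/997) × 81 = 243/997.
Target odds = 49.
Need 1.3ⁿ ≥ 49 ÷ (243/997) = 48853/243.
1.3²⁰ ≈190.05 falls short of 48853/243 but 1.3²¹ ≈247.065 reaches it, so n = 21.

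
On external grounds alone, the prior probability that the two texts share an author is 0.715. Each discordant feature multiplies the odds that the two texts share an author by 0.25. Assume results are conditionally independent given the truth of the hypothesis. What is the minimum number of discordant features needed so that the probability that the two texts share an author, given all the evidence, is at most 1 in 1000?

Prior odds: 0.715 ÷ 0.285 = 143/57.
Likelihood ratio per discordant feature = 0.25.
Target posterior odds = 0.001/0.999 = 1/999.
Need (143/57) × 0.25ⁿ ≤ 1/999, i.e. 0.25ⁿ ≤ 19/47619.
0.25⁵ = 1/1024 is still above 19/47619 but 0.25⁶ = 1/4096 is at or below it, so n = 6.

6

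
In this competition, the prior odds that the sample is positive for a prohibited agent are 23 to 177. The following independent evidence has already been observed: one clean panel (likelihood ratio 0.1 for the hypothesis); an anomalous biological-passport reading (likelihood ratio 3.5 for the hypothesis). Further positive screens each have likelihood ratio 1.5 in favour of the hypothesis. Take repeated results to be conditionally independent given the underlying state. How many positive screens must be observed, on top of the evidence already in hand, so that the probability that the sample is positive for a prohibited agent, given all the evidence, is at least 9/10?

14

Prior odds = 23/177.
Combined Bayes factor of the evidence already in hand = 0.1 × 3.5 = 0.35.
Odds after that evidence = (23/177) × 0.35 = 161/3540.
Target odds = 0.9/0.1 = 9.
Need 1.5ⁿ ≥ 9 ÷ (161/3540) = 31860/161.
1.5¹³ = 1594323/8192 falls short of 31860/161 but 1.5¹⁴ = 4782969/16384 reaches it, so n = 14.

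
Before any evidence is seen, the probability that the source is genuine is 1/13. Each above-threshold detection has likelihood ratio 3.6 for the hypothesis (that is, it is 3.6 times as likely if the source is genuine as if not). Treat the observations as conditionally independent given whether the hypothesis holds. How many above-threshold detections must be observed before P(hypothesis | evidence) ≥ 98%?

5

Prior odds = (1/13)/(12/13) = 1/12.
Likelihood ratio per above-threshold detection = 3.6.
Target posterior odds = 0.98/0.02 = 49.
Require 3.6ⁿ ≥ 49 ÷ (1/12) = 588.
3.6⁴ = 167.9616 falls short of 588 but 3.6⁵ = 604.66176 reaches it, so n = 5.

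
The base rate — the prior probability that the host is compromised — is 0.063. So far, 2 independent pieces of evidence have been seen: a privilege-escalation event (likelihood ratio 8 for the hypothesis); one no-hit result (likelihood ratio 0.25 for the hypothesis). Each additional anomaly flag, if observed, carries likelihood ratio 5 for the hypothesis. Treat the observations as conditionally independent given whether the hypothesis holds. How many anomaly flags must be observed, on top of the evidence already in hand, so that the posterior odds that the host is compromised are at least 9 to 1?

3

Prior odds = 0.063/0.937 = 63/937.
Combined Bayes factor of the evidence already in hand = 8 × 0.25 = 2.
Odds after that evidence = (63/937) × 2 = 126/937.
Target odds = 9.
Need 5ⁿ ≥ 9 ÷ (126/937) = 937/14.
5² = 25 falls short of 937/14 but 5³ = 125 reaches it, so n = 3.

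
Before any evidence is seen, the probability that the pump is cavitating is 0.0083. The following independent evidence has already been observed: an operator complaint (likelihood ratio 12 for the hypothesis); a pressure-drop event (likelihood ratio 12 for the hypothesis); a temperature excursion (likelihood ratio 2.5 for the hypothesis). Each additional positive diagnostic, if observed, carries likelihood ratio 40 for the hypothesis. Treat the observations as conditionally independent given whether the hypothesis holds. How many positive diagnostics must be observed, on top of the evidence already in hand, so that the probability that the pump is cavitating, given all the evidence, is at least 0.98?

Prior odds = 0.0083/0.9917 = 83/9917.
Combined Bayes factor of the evidence already in hand = 12 × 12 × 2.5 = 360.
Odds after that evidence = (83/9917) × 360 = 29880/9917.
Target odds = 0.98/0.02 = 49.
Need 40ⁿ ≥ 49 ÷ (29880/9917) = 485933/29880.
40¹ = 40, which meets the required 485933/29880; so n = 1.

1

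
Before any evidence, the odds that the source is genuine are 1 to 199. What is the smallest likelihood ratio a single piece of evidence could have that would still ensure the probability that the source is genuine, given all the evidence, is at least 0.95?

Prior odds = 1/199.
Target odds = 0.95/0.05 = 19.
Required Bayes factor = 19 ÷ (1/199) = 3781.

3781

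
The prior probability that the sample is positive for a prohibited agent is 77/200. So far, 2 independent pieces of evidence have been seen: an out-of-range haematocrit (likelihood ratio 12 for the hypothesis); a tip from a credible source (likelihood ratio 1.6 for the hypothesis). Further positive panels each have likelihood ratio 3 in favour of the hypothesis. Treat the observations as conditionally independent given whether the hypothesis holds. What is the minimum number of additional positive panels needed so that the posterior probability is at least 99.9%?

Prior odds = 0.385/0.615 = 77/123.
Combined Bayes factor of the evidence already in hand = 12 × 1.6 = 19.2.
Odds after that evidence = (77/123) × 19.2 = 2464/205.
Target odds = 0.999/0.001 = 999.
Need 3ⁿ ≥ 999 ÷ (2464/205) = 204795/2464.
3⁴ = 81 falls short of 204795/2464 but 3⁵ = 243 reaches it, so n = 5.

5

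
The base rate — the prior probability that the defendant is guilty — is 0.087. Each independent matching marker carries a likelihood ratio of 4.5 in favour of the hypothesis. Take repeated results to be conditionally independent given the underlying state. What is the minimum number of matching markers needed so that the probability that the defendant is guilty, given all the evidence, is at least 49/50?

5

Prior odds = 0.087/0.913 = 87/913.
Likelihood ratio per matching marker = 4.5.
Target posterior odds = 0.98/0.02 = 49.
Require 4.5ⁿ ≥ 49 ÷ (87/913) = 44737/87.
4.5⁴ = 410.0625 falls short of 44737/87 but 4.5⁵ = 1845.28125 reaches it, so n = 5.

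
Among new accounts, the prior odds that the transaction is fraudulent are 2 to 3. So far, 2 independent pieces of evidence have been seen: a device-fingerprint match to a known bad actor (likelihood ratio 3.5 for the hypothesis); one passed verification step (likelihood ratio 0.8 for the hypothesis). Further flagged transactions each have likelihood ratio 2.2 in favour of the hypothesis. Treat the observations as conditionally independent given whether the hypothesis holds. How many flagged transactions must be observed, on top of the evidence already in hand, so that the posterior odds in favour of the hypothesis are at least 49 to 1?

Prior odds = 2/3.
Combined Bayes factor of the evidence already in hand = 3.5 × 0.8 = 2.8.
Odds after that evidence = (2/3) × 2.8 = 28/15.
Target odds = 49.
Need 2.2ⁿ ≥ 49 ÷ (28/15) = 26.25.
2.2⁴ = 23.4256 falls short of 26.25 but 2.2⁵ = 51.53632 reaches it, so n = 5.

5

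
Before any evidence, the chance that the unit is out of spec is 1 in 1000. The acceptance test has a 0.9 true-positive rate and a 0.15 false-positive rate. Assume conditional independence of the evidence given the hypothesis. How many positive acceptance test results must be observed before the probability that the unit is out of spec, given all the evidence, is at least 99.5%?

7

Prior odds: 0.001 ÷ 0.999 = 1/999.
Likelihood ratio of a positive result = 0.9/0.15 = 6.
Target odds: 0.995 ÷ 0.005 = 199.
Require 6ⁿ ≥ 199 ÷ (1/999) = 198801.
6⁶ = 46656 falls short of 198801 but 6⁷ = 279936 reaches it, so n = 7.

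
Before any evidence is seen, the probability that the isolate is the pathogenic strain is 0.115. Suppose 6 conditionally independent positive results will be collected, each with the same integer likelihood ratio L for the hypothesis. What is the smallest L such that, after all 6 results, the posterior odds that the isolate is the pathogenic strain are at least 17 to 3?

2

Prior odds = 0.115/0.885 = 23/177.
Target odds = 17/3.
Need L⁶ ≥ 17/3 ÷ (23/177) = 1003/23.
1⁶ = 1 < 1003/23 ≤ 64 = 2⁶, so L = 2.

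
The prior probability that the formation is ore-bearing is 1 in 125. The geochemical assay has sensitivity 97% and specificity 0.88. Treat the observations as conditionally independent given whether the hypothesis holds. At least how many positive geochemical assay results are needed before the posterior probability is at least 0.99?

5

Prior odds: 0.008 ÷ 0.992 = 1/124.
False-positive rate = 1 − 0.88 = 0.12; likelihood ratio of a positive = 0.97/0.12 = 97/12.
Target odds: 0.99 ÷ 0.01 = 99.
Need (1/124) × (97/12)ⁿ ≥ 99, i.e. (97/12)ⁿ ≥ 12276.
(97/12)⁴ = 88529281/20736 falls short of 12276 but (97/12)⁵ ≈34510.6 reaches it, so n = 5.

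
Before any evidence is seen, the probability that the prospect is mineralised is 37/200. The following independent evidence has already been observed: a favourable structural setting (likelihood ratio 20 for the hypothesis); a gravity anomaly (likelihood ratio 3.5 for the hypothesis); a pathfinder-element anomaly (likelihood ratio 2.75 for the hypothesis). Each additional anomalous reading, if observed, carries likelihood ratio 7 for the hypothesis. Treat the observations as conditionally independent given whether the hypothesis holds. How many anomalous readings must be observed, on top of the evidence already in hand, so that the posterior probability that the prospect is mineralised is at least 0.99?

Prior odds = 0.185/0.815 = 37/163.
Combined Bayes factor of the evidence already in hand = 20 × 3.5 × 2.75 = 192.5.
Odds after that evidence = (37/163) × 192.5 = 14245/326.
Target odds = 0.99/0.01 = 99.
Need 7ⁿ ≥ 99 ÷ (14245/326) = 2934/1295.
7¹ = 7, which meets the required 2934/1295; so n = 1.

1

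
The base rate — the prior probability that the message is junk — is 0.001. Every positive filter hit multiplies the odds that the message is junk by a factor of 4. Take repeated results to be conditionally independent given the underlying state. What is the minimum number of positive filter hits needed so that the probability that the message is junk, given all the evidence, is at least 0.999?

Prior odds = 0.001/0.999 = 1/999.
Likelihood ratio per positive filter hit = 4.
Target odds: 0.999 ÷ 0.001 = 999.
Require 4ⁿ ≥ 999 ÷ (1/999) = 998001.
4⁹ = 262144 falls short of 998001 but 4¹⁰ = 1048576 reaches it, so n = 10.

10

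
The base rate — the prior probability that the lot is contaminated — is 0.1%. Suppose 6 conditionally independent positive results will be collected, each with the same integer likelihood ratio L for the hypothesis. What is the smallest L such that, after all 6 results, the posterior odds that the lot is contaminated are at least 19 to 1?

Prior odds = 0.001/0.999 = 1/999.
Target odds = 19.
Need L⁶ ≥ 19 ÷ (1/999) = 18981.
5⁶ = 15625 < 18981 ≤ 46656 = 6⁶, so L = 6.

6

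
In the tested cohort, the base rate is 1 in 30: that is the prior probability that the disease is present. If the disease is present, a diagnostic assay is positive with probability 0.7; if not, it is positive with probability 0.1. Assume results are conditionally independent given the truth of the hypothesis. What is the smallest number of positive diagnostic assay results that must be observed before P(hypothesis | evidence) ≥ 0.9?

Prior odds = (1/30)/(29/30) = 1/29.
Likelihood ratio of a positive = 0.7/0.1 = 7.
Target posterior odds = 0.9/0.1 = 9.
Require 7ⁿ ≥ 9 ÷ (1/29) = 261.
7² = 49 falls short of 261 but 7³ = 343 reaches it, so n = 3.

3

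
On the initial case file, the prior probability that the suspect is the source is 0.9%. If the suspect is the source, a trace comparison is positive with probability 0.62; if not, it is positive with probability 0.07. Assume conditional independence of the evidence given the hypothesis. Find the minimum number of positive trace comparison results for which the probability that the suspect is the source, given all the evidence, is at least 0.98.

4

Prior odds: 0.009 ÷ 0.991 = 9/991.
Likelihood ratio of a positive = 0.62/0.07 = 62/7.
Target posterior odds = 0.98/0.02 = 49.
Need (9/991) × (62/7)ⁿ ≥ 49, i.e. (62/7)ⁿ ≥ 48559/9.
(62/7)³ = 238328/343 falls short of 48559/9 but (62/7)⁴ = 14776336/2401 reaches it, so n = 4.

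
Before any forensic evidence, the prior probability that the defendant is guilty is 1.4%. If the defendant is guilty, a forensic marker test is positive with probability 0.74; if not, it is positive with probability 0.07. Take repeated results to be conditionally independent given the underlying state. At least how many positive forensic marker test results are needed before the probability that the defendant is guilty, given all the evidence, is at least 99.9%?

Prior odds = 0.014/0.986 = 7/493.
Likelihood ratio of a positive = 0.74/0.07 = 74/7.
Target odds: 0.999 ÷ 0.001 = 999.
Require (74/7)ⁿ ≥ 999 ÷ (7/493) = 492507/7.
(74/7)⁴ = 29986576/2401 falls short of 492507/7 but (74/7)⁵ ≈132029 reaches it, so n = 5.

5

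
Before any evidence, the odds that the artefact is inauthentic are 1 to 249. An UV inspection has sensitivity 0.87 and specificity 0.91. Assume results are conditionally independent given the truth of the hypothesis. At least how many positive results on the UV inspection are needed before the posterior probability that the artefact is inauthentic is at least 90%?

4

Prior odds = 1/249.
False-positive rate = 1 − 0.91 = 0.09; likelihood ratio of a positive = 0.87/0.09 = 29/3.
Target odds: 0.9 ÷ 0.1 = 9.
Require (29/3)ⁿ ≥ 9 ÷ (1/249) = 2241.
(29/3)³ = 24389/27 falls short of 2241 but (29/3)⁴ = 707281/81 reaches it, so n = 4.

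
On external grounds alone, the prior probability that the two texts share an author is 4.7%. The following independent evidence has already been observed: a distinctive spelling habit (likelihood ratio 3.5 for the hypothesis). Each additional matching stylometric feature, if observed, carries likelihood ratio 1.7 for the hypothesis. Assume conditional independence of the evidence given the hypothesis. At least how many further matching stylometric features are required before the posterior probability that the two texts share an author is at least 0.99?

Prior odds = 0.047/0.953 = 47/953.
Bayes factor of the evidence already in hand = 3.5.
Odds after that evidence = (47/953) × 3.5 = 329/1906.
Target odds = 0.99/0.01 = 99.
Need 1.7ⁿ ≥ 99 ÷ (329/1906) = 188694/329.
1.7¹¹ ≈342.719 falls short of 188694/329 but 1.7¹² ≈582.622 reaches it, so n = 12.

12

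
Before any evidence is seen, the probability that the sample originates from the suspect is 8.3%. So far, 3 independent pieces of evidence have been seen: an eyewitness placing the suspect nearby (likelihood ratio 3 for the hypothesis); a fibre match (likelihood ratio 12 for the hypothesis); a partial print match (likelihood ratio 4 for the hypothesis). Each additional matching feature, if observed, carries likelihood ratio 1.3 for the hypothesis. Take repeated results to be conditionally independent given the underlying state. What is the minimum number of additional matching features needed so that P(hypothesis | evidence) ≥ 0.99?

8

Prior odds = 0.083/0.917 = 83/917.
Combined Bayes factor of the evidence already in hand = 3 × 12 × 4 = 144.
Odds after that evidence = (83/917) × 144 = 11952/917.
Target odds = 0.99/0.01 = 99.
Need 1.3ⁿ ≥ 99 ÷ (11952/917) = 10087/1328.
1.3⁷ = 62748517/10000000 falls short of 10087/1328 but 1.3⁸ = 815730721/100000000 reaches it, so n = 8.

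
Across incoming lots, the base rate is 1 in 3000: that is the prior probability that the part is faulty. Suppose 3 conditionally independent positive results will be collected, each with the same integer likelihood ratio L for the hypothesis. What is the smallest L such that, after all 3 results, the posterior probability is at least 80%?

Prior odds = (1/3000)/(2999/3000) = 1/2999.
Target odds = 0.8/0.2 = 4.
Need L³ ≥ 4 ÷ (1/2999) = 11996.
22³ = 10648 < 11996 ≤ 12167 = 23³, so L = 23.

23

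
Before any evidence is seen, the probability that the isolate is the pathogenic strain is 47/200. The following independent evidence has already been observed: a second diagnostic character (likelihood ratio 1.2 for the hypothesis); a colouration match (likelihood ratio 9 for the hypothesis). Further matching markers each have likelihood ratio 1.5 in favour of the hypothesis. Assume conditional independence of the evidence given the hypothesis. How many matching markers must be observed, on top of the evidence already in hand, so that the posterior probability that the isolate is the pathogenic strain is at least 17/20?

Prior odds = 0.235/0.765 = 47/153.
Combined Bayes factor of the evidence already in hand = 1.2 × 9 = 10.8.
Odds after that evidence = (47/153) × 10.8 = 282/85.
Target odds = 0.85/0.15 = 17/3.
Need 1.5ⁿ ≥ 17/3 ÷ (282/85) = 1445/846.
1.5¹ = 1.5 falls short of 1445/846 but 1.5² = 2.25 reaches it, so n = 2.

2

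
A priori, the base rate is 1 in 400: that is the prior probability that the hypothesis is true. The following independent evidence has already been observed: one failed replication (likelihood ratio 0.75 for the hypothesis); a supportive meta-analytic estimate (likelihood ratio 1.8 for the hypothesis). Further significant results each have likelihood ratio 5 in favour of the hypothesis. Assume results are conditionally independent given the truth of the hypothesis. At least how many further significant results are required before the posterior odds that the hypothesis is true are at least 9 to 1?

Prior odds = 0.0025/0.9975 = 1/399.
Combined Bayes factor of the evidence already in hand = 0.75 × 1.8 = 1.35.
Odds after that evidence = (1/399) × 1.35 = 9/2660.
Target odds = 9.
Need 5ⁿ ≥ 9 ÷ (9/2660) = 2660.
5⁴ = 625 falls short of 2660 but 5⁵ = 3125 reaches it, so n = 5.

5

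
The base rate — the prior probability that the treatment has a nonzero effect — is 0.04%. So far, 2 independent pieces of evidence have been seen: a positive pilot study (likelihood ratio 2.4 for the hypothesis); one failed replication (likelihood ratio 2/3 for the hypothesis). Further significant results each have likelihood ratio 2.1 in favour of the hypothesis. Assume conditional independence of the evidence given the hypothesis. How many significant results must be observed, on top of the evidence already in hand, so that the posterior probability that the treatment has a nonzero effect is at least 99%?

17

Prior odds = 0.0004/0.9996 = 1/2499.
Combined Bayes factor of the evidence already in hand = 2.4 × (2/3) = 1.6.
Odds after that evidence = (1/2499) × 1.6 = 8/12495.
Target odds = 0.99/0.01 = 99.
Need 2.1ⁿ ≥ 99 ÷ (8/12495) = 154625.625.
2.1¹⁶ ≈143057 falls short of 154625.625 but 2.1¹⁷ ≈300419 reaches it, so n = 17.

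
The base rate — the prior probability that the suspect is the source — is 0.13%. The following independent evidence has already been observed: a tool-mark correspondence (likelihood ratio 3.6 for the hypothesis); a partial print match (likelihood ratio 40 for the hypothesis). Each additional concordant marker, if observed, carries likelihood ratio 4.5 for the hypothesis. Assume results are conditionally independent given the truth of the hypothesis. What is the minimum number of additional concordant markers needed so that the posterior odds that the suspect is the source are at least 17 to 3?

3

Prior odds = 0.0013/0.9987 = 13/9987.
Combined Bayes factor of the evidence already in hand = 3.6 × 40 = 144.
Odds after that evidence = (13/9987) × 144 = 624/3329.
Target odds = 17/3.
Need 4.5ⁿ ≥ 17/3 ÷ (624/3329) = 56593/1872.
4.5² = 20.25 falls short of 56593/1872 but 4.5³ = 91.125 reaches it, so n = 3.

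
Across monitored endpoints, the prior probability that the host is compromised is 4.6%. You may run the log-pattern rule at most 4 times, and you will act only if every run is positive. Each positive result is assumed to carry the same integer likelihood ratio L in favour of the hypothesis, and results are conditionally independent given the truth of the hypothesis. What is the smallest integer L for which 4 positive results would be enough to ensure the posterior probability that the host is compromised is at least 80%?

4

Prior odds = 0.046/0.954 = 23/477.
Target odds = 0.8/0.2 = 4.
Need L⁴ ≥ 4 ÷ (23/477) = 1908/23.
3⁴ = 81 < 1908/23 ≤ 256 = 4⁴, so L = 4.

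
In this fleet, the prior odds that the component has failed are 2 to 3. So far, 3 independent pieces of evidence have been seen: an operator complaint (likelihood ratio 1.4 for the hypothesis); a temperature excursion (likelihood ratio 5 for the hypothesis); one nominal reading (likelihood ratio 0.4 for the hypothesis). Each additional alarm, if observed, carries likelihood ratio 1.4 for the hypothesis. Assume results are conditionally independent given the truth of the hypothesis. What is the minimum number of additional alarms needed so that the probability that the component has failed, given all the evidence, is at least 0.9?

5

Prior odds = 2/3.
Combined Bayes factor of the evidence already in hand = 1.4 × 5 × 0.4 = 2.8.
Odds after that evidence = (2/3) × 2.8 = 28/15.
Target odds = 0.9/0.1 = 9.
Need 1.4ⁿ ≥ 9 ÷ (28/15) = 135/28.
1.4⁴ = 3.8416 falls short of 135/28 but 1.4⁵ = 5.37824 reaches it, so n = 5.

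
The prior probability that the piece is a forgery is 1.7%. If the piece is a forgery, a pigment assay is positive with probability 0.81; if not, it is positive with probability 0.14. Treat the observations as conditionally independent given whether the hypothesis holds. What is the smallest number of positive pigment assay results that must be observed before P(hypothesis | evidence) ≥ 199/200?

Prior odds: 0.017 ÷ 0.983 = 17/983.
Likelihood ratio of a positive = 0.81/0.14 = 81/14.
Target odds: 0.995 ÷ 0.005 = 199.
Require (81/14)ⁿ ≥ 199 ÷ (17/983) = 195617/17.
(81/14)⁵ ≈6483.13 falls short of 195617/17 but (81/14)⁶ ≈37509.6 reaches it, so n = 6.

6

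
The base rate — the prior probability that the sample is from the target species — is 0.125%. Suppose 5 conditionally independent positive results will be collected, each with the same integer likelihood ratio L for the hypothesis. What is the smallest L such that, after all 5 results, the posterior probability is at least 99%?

10

Prior odds = 0.00125/0.99875 = 1/799.
Target odds = 0.99/0.01 = 99.
Need L⁵ ≥ 99 ÷ (1/799) = 79101.
9⁵ = 59049 < 79101 ≤ 100000 = 10⁵, so L = 10.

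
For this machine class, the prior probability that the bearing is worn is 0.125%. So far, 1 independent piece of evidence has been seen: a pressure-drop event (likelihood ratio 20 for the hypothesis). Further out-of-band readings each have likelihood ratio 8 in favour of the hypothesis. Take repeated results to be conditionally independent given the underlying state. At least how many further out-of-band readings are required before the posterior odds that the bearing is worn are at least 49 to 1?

4

Prior odds = 0.00125/0.99875 = 1/799.
Bayes factor of the evidence already in hand = 20.
Odds after that evidence = (1/799) × 20 = 20/799.
Target odds = 49.
Need 8ⁿ ≥ 49 ÷ (20/799) = 1957.55.
8³ = 512 falls short of 1957.55 but 8⁴ = 4096 reaches it, so n = 4.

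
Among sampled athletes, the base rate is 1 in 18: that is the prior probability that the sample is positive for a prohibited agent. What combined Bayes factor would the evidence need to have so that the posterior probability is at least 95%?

323

Prior odds = (1/18)/(17/18) = 1/17.
Target odds = 0.95/0.05 = 19.
Required Bayes factor = 19 ÷ (1/17) = 323.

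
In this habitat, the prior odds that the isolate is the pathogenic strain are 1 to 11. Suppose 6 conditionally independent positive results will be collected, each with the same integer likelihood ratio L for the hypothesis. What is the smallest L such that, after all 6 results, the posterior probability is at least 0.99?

Prior odds = 1/11.
Target odds = 0.99/0.01 = 99.
Need L⁶ ≥ 99 ÷ (1/11) = 1089.
3⁶ = 729 < 1089 ≤ 4096 = 4⁶, so L = 4.

4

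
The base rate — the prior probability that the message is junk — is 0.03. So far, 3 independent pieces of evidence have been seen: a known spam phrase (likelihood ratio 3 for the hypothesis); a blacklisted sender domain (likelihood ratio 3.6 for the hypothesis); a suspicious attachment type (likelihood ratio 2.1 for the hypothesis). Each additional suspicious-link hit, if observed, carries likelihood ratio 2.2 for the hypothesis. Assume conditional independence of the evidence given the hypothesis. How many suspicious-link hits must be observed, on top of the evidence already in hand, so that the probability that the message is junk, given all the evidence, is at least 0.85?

3

Prior odds = 0.03/0.97 = 3/97.
Combined Bayes factor of the evidence already in hand = 3 × 3.6 × 2.1 = 22.68.
Odds after that evidence = (3/97) × 22.68 = 1701/2425.
Target odds = 0.85/0.15 = 17/3.
Need 2.2ⁿ ≥ 17/3 ÷ (1701/2425) = 41225/5103.
2.2² = 4.84 falls short of 41225/5103 but 2.2³ = 10.648 reaches it, so n = 3.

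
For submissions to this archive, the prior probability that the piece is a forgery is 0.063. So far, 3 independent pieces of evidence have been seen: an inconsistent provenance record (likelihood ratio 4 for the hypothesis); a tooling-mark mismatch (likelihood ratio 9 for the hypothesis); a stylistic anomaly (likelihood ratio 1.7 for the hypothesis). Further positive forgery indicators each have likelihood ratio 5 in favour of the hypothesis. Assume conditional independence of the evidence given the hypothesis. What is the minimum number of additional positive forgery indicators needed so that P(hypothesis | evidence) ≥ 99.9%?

4

Prior odds = 0.063/0.937 = 63/937.
Combined Bayes factor of the evidence already in hand = 4 × 9 × 1.7 = 61.2.
Odds after that evidence = (63/937) × 61.2 = 19278/4685.
Target odds = 0.999/0.001 = 999.
Need 5ⁿ ≥ 999 ÷ (19278/4685) = 173345/714.
5³ = 125 falls short of 173345/714 but 5⁴ = 625 reaches it, so n = 4.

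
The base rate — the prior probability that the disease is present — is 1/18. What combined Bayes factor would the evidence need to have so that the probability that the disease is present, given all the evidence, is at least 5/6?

Prior odds = (1/18)/(17/18) = 1/17.
Target odds = (5/6)/(1/6) = 5.
Required Bayes factor = 5 ÷ (1/17) = 85.

85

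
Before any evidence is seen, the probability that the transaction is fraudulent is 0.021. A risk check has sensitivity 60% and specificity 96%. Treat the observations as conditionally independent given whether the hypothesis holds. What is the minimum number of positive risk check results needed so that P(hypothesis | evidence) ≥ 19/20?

Prior odds = 0.021/0.979 = 21/979.
False-positive rate = 1 − 0.96 = 0.04; likelihood ratio of a positive = 0.6/0.04 = 15.
Target odds: 0.95 ÷ 0.05 = 19.
Require 15ⁿ ≥ 19 ÷ (21/979) = 18601/21.
15² = 225 falls short of 18601/21 but 15³ = 3375 reaches it, so n = 3.

3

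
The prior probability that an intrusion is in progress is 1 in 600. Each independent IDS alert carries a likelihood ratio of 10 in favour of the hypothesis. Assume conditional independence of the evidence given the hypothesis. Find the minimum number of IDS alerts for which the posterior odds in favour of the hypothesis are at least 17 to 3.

4

Prior odds: (1/600) ÷ (599/600) = 1/599.
Likelihood ratio per IDS alert = 10.
Target odds = 17/3.
Need (1/599) × 10ⁿ ≥ 17/3, i.e. 10ⁿ ≥ 10183/3.
10³ = 1000 falls short of 10183/3 but 10⁴ = 10000 reaches it, so n = 4.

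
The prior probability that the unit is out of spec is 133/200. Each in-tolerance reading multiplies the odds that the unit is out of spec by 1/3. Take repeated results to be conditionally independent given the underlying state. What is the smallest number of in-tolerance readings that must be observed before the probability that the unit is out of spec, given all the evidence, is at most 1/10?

Prior odds = 0.665/0.335 = 133/67.
Likelihood ratio per in-tolerance reading = 1/3.
Target posterior odds = 0.1/0.9 = 1/9.
Require (1/3)ⁿ ≤ 1/9 ÷ (133/67) = 67/1197.
(1/3)² = 1/9 is still above 67/1197 but (1/3)³ = 1/27 is at or below it, so n = 3.

3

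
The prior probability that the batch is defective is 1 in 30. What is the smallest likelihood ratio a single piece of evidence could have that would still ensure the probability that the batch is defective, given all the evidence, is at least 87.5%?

203

Prior odds = (1/30)/(29/30) = 1/29.
Target odds = 0.875/0.125 = 7.
Required Bayes factor = 7 ÷ (1/29) = 203.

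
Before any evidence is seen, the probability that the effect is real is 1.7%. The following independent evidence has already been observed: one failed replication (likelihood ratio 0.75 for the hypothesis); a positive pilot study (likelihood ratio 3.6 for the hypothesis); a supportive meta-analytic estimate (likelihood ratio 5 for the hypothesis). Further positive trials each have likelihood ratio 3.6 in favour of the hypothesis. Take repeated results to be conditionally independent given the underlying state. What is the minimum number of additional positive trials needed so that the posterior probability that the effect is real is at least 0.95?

4

Prior odds = 0.017/0.983 = 17/983.
Combined Bayes factor of the evidence already in hand = 0.75 × 3.6 × 5 = 13.5.
Odds after that evidence = (17/983) × 13.5 = 459/1966.
Target odds = 0.95/0.05 = 19.
Need 3.6ⁿ ≥ 19 ÷ (459/1966) = 37354/459.
3.6³ = 46.656 falls short of 37354/459 but 3.6⁴ = 167.9616 reaches it, so n = 4.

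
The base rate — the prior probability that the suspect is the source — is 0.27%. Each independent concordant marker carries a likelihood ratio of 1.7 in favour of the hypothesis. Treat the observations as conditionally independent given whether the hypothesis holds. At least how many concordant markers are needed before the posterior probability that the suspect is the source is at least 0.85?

Prior odds = 0.0027/0.9973 = 27/9973.
Likelihood ratio per concordant marker = 1.7.
Target posterior odds = 0.85/0.15 = 17/3.
Need (27/9973) × 1.7ⁿ ≥ 17/3, i.e. 1.7ⁿ ≥ 169541/81.
1.7¹⁴ ≈1683.78 falls short of 169541/81 but 1.7¹⁵ ≈2862.42 reaches it, so n = 15.

15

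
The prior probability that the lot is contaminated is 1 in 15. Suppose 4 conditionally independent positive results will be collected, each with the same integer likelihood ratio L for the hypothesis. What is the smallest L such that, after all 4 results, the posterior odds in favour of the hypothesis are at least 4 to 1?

3

Prior odds = (1/15)/(14/15) = 1/14.
Target odds = 4.
Need L⁴ ≥ 4 ÷ (1/14) = 56.
2⁴ = 16 < 56 ≤ 81 = 3⁴, so L = 3.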